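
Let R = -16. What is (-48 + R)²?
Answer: 4096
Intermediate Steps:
(-48 + R)² = (-48 - 16)² = (-64)² = 4096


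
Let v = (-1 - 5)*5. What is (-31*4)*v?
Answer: 3720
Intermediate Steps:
v = -30 (v = -6*5 = -30)
(-31*4)*v = -31*4*(-30) = -124*(-30) = 3720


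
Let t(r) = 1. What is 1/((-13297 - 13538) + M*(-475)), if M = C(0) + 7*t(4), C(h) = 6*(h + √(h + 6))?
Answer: -754/21522265 + 57*√6/17217812 ≈ -2.6924e-5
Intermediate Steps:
C(h) = 6*h + 6*√(6 + h) (C(h) = 6*(h + √(6 + h)) = 6*h + 6*√(6 + h))
M = 7 + 6*√6 (M = (6*0 + 6*√(6 + 0)) + 7*1 = (0 + 6*√6) + 7 = 6*√6 + 7 = 7 + 6*√6 ≈ 21.697)
1/((-13297 - 13538) + M*(-475)) = 1/((-13297 - 13538) + (7 + 6*√6)*(-475)) = 1/(-26835 + (-3325 - 2850*√6)) = 1/(-30160 - 2850*√6)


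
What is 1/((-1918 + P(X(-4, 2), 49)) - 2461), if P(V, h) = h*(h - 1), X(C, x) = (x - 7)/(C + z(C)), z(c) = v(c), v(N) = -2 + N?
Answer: -1/2027 ≈ -0.00049334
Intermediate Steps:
z(c) = -2 + c
X(C, x) = (-7 + x)/(-2 + 2*C) (X(C, x) = (x - 7)/(C + (-2 + C)) = (-7 + x)/(-2 + 2*C))
P(V, h) = h*(-1 + h)
1/((-1918 + P(X(-4, 2), 49)) - 2461) = 1/((-1918 + 49*(-1 + 49)) - 2461) = 1/((-1918 + 49*48) - 2461) = 1/((-1918 + 2352) - 2461) = 1/(434 - 2461) = 1/(-2027) = -1/2027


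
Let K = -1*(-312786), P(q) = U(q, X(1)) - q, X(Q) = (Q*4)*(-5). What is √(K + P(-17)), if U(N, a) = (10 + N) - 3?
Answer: √312793 ≈ 559.28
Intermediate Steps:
X(Q) = -20*Q (X(Q) = (4*Q)*(-5) = -20*Q)
U(N, a) = 7 + N
P(q) = 7 (P(q) = (7 + q) - q = 7)
K = 312786
√(K + P(-17)) = √(312786 + 7) = √312793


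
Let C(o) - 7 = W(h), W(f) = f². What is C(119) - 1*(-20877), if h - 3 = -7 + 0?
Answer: 20900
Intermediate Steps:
h = -4 (h = 3 + (-7 + 0) = 3 - 7 = -4)
C(o) = 23 (C(o) = 7 + (-4)² = 7 + 16 = 23)
C(119) - 1*(-20877) = 23 - 1*(-20877) = 23 + 20877 = 20900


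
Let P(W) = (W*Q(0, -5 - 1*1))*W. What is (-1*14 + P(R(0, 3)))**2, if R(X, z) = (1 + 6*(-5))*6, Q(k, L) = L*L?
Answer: 1187929966084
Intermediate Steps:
Q(k, L) = L**2
R(X, z) = -174 (R(X, z) = (1 - 30)*6 = -29*6 = -174)
P(W) = 36*W**2 (P(W) = (W*(-5 - 1*1)**2)*W = (W*(-5 - 1)**2)*W = (W*(-6)**2)*W = (W*36)*W = (36*W)*W = 36*W**2)
(-1*14 + P(R(0, 3)))**2 = (-1*14 + 36*(-174)**2)**2 = (-14 + 36*30276)**2 = (-14 + 1089936)**2 = 1089922**2 = 1187929966084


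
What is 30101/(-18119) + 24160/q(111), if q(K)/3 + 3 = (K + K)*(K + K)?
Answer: -4012467103/2678767317 ≈ -1.4979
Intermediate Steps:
q(K) = -9 + 12*K² (q(K) = -9 + 3*((K + K)*(K + K)) = -9 + 3*((2*K)*(2*K)) = -9 + 3*(4*K²) = -9 + 12*K²)
30101/(-18119) + 24160/q(111) = 30101/(-18119) + 24160/(-9 + 12*111²) = 30101*(-1/18119) + 24160/(-9 + 12*12321) = -30101/18119 + 24160/(-9 + 147852) = -30101/18119 + 24160/147843 = -4012467103/2678767317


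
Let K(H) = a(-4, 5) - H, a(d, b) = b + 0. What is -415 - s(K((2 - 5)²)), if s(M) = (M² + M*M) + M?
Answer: -443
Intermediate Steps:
a(d, b) = b
K(H) = 5 - H
s(M) = M + 2*M² (s(M) = (M² + M²) + M = 2*M² + M = M + 2*M²)
-415 - s(K((2 - 5)²)) = -415 - (5 - (2 - 5)²)*(1 + 2*(5 - (2 - 5)²)) = -415 - (5 - 1*(-3)²)*(1 + 2*(5 - 1*(-3)²)) = -415 - (5 - 1*9)*(1 + 2*(5 - 1*9)) = -415 - (5 - 9)*(1 + 2*(5 - 9)) = -415 - (-4)*(1 + 2*(-4)) = -415 - (-4)*(1 - 8) = -415 - (-4)*(-7) = -415 - 1*28 = -415 - 28 = -443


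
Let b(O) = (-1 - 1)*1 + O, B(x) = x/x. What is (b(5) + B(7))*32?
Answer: 128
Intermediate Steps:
B(x) = 1
b(O) = -2 + O (b(O) = -2*1 + O = -2 + O)
(b(5) + B(7))*32 = ((-2 + 5) + 1)*32 = (3 + 1)*32 = 4*32 = 128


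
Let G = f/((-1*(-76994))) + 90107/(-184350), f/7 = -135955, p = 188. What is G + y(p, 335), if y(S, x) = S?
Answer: 621515456273/3548460975 ≈ 175.15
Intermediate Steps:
f = -951685 (f = 7*(-135955) = -951685)
G = -45595207027/3548460975 (G = -951685/((-1*(-76994))) + 90107/(-184350) = -951685/76994 + 90107*(-1/184350) = -951685*1/76994 - 90107/184350 = -951685/76994 - 90107/184350 = -45595207027/3548460975 ≈ -12.849)
G + y(p, 335) = -45595207027/3548460975 + 188 = 621515456273/3548460975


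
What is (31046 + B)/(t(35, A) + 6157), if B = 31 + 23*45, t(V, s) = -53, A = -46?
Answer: 4014/763 ≈ 5.2608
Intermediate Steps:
B = 1066 (B = 31 + 1035 = 1066)
(31046 + B)/(t(35, A) + 6157) = (31046 + 1066)/(-53 + 6157) = 32112/6104 = 32112*(1/6104) = 4014/763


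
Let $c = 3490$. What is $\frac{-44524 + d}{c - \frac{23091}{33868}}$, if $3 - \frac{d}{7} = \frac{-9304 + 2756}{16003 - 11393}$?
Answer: $- \frac{3473383440396}{272396207845} \approx -12.751$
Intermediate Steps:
$d = \frac{71323}{2305}$ ($d = 21 - 7 \frac{-9304 + 2756}{16003 - 11393} = 21 - 7 \left(- \frac{6548}{4610}\right) = 21 - 7 \left(\left(-6548\right) \frac{1}{4610}\right) = 21 - - \frac{22918}{2305} = 21 + \frac{22918}{2305} = \frac{71323}{2305} \approx 30.943$)
$\frac{-44524 + d}{c - \frac{23091}{33868}} = \frac{-44524 + \frac{71323}{2305}}{3490 - \frac{23091}{33868}} = - \frac{102556497}{2305 \left(3490 - \frac{23091}{33868}\right)} = - \frac{102556497}{2305 \cdot \frac{118176229}{33868}} = \left(- \frac{102556497}{2305}\right) \frac{33868}{118176229} = - \frac{3473383440396}{272396207845}$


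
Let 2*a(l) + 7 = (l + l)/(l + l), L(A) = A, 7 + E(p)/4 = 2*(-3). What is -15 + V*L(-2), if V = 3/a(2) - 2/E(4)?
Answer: -170/13 ≈ -13.077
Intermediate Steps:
E(p) = -52 (E(p) = -28 + 4*(2*(-3)) = -28 + 4*(-6) = -28 - 24 = -52)
a(l) = -3 (a(l) = -7/2 + ((l + l)/(l + l))/2 = -7/2 + ((2*l)/((2*l)))/2 = -7/2 + ((2*l)*(1/(2*l)))/2 = -7/2 + (½)*1 = -7/2 + ½ = -3)
V = -25/26 (V = 3/(-3) - 2/(-52) = 3*(-⅓) - 2*(-1/52) = -1 + 1/26 = -25/26 ≈ -0.96154)
-15 + V*L(-2) = -15 - 25/26*(-2) = -15 + 25/13 = -170/13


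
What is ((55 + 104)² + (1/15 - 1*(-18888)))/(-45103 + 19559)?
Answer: -82817/47895 ≈ -1.7291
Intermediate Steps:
((55 + 104)² + (1/15 - 1*(-18888)))/(-45103 + 19559) = (159² + (1/15 + 18888))/(-25544) = (25281 + 283321/15)*(-1/25544) = (662536/15)*(-1/25544) = -82817/47895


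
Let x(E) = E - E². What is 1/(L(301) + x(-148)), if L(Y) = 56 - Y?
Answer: -1/22297 ≈ -4.4849e-5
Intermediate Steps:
1/(L(301) + x(-148)) = 1/((56 - 1*301) - 148*(1 - 1*(-148))) = 1/((56 - 301) - 148*(1 + 148)) = 1/(-245 - 148*149) = 1/(-245 - 22052) = 1/(-22297) = -1/22297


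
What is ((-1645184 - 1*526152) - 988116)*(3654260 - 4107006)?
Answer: 1430429255192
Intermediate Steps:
((-1645184 - 1*526152) - 988116)*(3654260 - 4107006) = ((-1645184 - 526152) - 988116)*(-452746) = (-2171336 - 988116)*(-452746) = -3159452*(-452746) = 1430429255192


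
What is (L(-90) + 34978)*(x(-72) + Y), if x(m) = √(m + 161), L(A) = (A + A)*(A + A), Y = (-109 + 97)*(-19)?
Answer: 15362184 + 67378*√89 ≈ 1.5998e+7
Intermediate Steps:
Y = 228 (Y = -12*(-19) = 228)
L(A) = 4*A² (L(A) = (2*A)*(2*A) = 4*A²)
x(m) = √(161 + m)
(L(-90) + 34978)*(x(-72) + Y) = (4*(-90)² + 34978)*(√(161 - 72) + 228) = (4*8100 + 34978)*(√89 + 228) = (32400 + 34978)*(228 + √89) = 67378*(228 + √89) = 15362184 + 67378*√89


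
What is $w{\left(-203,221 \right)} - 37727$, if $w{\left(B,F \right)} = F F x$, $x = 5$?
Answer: $206478$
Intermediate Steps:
$w{\left(B,F \right)} = 5 F^{2}$ ($w{\left(B,F \right)} = F F 5 = F^{2} \cdot 5 = 5 F^{2}$)
$w{\left(-203,221 \right)} - 37727 = 5 \cdot 221^{2} - 37727 = 5 \cdot 48841 - 37727 = 244205 - 37727 = 206478$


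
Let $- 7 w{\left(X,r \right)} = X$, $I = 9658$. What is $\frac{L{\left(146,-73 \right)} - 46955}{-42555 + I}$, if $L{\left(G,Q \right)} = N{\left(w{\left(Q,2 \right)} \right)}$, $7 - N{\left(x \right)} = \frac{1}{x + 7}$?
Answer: $\frac{5727663}{4013434} \approx 1.4271$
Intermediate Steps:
$w{\left(X,r \right)} = - \frac{X}{7}$
$N{\left(x \right)} = 7 - \frac{1}{7 + x}$ ($N{\left(x \right)} = 7 - \frac{1}{x + 7} = 7 - \frac{1}{7 + x}$)
$L{\left(G,Q \right)} = \frac{48 - Q}{7 - \frac{Q}{7}}$ ($L{\left(G,Q \right)} = \frac{48 + 7 \left(- \frac{Q}{7}\right)}{7 - \frac{Q}{7}} = \frac{48 - Q}{7 - \frac{Q}{7}}$)
$\frac{L{\left(146,-73 \right)} - 46955}{-42555 + I} = \frac{\frac{7 \left(-48 - 73\right)}{-49 - 73} - 46955}{-42555 + 9658} = \frac{7 \frac{1}{-122} \left(-121\right) - 46955}{-32897} = \left(7 \left(- \frac{1}{122}\right) \left(-121\right) - 46955\right) \left(- \frac{1}{32897}\right) = \left(\frac{847}{122} - 46955\right) \left(- \frac{1}{32897}\right) = \left(- \frac{5727663}{122}\right) \left(- \frac{1}{32897}\right) = \frac{5727663}{4013434}$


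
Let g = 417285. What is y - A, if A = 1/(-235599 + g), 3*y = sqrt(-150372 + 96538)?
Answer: -1/181686 + I*sqrt(53834)/3 ≈ -5.504e-6 + 77.341*I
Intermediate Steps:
y = I*sqrt(53834)/3 (y = sqrt(-150372 + 96538)/3 = sqrt(-53834)/3 = (I*sqrt(53834))/3 = I*sqrt(53834)/3 ≈ 77.341*I)
A = 1/181686 (A = 1/(-235599 + 417285) = 1/181686 ≈ 5.5040e-6)
y - A = I*sqrt(53834)/3 - 1*1/181686 = I*sqrt(53834)/3 - 1/181686 = -1/181686 + I*sqrt(53834)/3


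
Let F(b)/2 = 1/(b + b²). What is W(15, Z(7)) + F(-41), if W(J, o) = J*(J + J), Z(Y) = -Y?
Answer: 369001/820 ≈ 450.00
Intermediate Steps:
W(J, o) = 2*J² (W(J, o) = J*(2*J) = 2*J²)
F(b) = 2/(b + b²)
W(15, Z(7)) + F(-41) = 2*15² + 2/(-41*(1 - 41)) = 2*225 + 2*(-1/41)/(-40) = 450 + 2*(-1/41)*(-1/40) = 450 + 1/820 = 369001/820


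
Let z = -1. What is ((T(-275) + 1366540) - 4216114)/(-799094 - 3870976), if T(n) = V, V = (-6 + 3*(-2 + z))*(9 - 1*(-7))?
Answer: 474969/778345 ≈ 0.61023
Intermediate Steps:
V = -240 (V = (-6 + 3*(-2 - 1))*(9 - 1*(-7)) = (-6 + 3*(-3))*(9 + 7) = (-6 - 9)*16 = -15*16 = -240)
T(n) = -240
((T(-275) + 1366540) - 4216114)/(-799094 - 3870976) = ((-240 + 1366540) - 4216114)/(-799094 - 3870976) = (1366300 - 4216114)/(-4670070) = -2849814*(-1/4670070) = 474969/778345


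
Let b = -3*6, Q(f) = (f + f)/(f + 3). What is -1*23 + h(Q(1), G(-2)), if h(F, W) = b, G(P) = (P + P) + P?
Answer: -41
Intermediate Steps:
G(P) = 3*P (G(P) = 2*P + P = 3*P)
Q(f) = 2*f/(3 + f) (Q(f) = (2*f)/(3 + f) = 2*f/(3 + f))
b = -18
h(F, W) = -18
-1*23 + h(Q(1), G(-2)) = -1*23 - 18 = -23 - 18 = -41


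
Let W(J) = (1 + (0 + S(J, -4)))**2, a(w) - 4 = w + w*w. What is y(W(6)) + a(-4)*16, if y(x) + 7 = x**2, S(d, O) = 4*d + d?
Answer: 923770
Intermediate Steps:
S(d, O) = 5*d
a(w) = 4 + w + w**2 (a(w) = 4 + (w + w*w) = 4 + (w + w**2) = 4 + w + w**2)
W(J) = (1 + 5*J)**2 (W(J) = (1 + (0 + 5*J))**2 = (1 + 5*J)**2)
y(x) = -7 + x**2
y(W(6)) + a(-4)*16 = (-7 + ((1 + 5*6)**2)**2) + (4 - 4 + (-4)**2)*16 = (-7 + ((1 + 30)**2)**2) + (4 - 4 + 16)*16 = (-7 + (31**2)**2) + 16*16 = (-7 + 961**2) + 256 = (-7 + 923521) + 256 = 923514 + 256 = 923770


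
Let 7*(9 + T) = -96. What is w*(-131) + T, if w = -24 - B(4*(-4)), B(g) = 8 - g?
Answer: 43857/7 ≈ 6265.3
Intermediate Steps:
w = -48 (w = -24 - (8 - 4*(-4)) = -24 - (8 - 1*(-16)) = -24 - (8 + 16) = -24 - 1*24 = -24 - 24 = -48)
T = -159/7 (T = -9 + (1/7)*(-96) = -9 - 96/7 = -159/7 ≈ -22.714)
w*(-131) + T = -48*(-131) - 159/7 = 6288 - 159/7 = 43857/7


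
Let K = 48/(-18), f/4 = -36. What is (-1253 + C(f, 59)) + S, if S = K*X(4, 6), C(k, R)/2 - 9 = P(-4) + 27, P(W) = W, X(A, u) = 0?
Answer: -1189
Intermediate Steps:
f = -144 (f = 4*(-36) = -144)
C(k, R) = 64 (C(k, R) = 18 + 2*(-4 + 27) = 18 + 2*23 = 18 + 46 = 64)
K = -8/3 (K = 48*(-1/18) = -8/3 ≈ -2.6667)
S = 0 (S = -8/3*0 = 0)
(-1253 + C(f, 59)) + S = (-1253 + 64) + 0 = -1189 + 0 = -1189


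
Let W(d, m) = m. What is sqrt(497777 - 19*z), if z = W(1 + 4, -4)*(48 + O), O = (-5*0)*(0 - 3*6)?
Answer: 5*sqrt(20057) ≈ 708.11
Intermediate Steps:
O = 0 (O = 0*(0 - 18) = 0*(-18) = 0)
z = -192 (z = -4*(48 + 0) = -4*48 = -192)
sqrt(497777 - 19*z) = sqrt(497777 - 19*(-192)) = sqrt(497777 + 3648) = sqrt(501425) = 5*sqrt(20057)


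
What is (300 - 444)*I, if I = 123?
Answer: -17712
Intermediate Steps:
(300 - 444)*I = (300 - 444)*123 = -144*123 = -17712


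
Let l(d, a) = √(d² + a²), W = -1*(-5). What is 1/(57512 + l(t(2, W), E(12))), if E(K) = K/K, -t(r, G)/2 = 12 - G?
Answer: 57512/3307629947 - √197/3307629947 ≈ 1.7383e-5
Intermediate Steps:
W = 5
t(r, G) = -24 + 2*G (t(r, G) = -2*(12 - G) = -24 + 2*G)
E(K) = 1
l(d, a) = √(a² + d²)
1/(57512 + l(t(2, W), E(12))) = 1/(57512 + √(1² + (-24 + 2*5)²)) = 1/(57512 + √(1 + (-24 + 10)²)) = 1/(57512 + √(1 + (-14)²)) = 1/(57512 + √(1 + 196)) = 1/(57512 + √197)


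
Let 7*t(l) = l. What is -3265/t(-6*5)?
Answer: 4571/6 ≈ 761.83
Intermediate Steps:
t(l) = l/7
-3265/t(-6*5) = -3265/((-6*5)/7) = -3265/((⅐)*(-30)) = -3265/(-30/7) = -3265*(-7/30) = 4571/6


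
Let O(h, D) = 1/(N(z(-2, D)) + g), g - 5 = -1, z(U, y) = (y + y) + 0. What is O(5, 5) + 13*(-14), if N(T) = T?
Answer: -2547/14 ≈ -181.93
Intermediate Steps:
z(U, y) = 2*y (z(U, y) = 2*y + 0 = 2*y)
g = 4 (g = 5 - 1 = 4)
O(h, D) = 1/(4 + 2*D) (O(h, D) = 1/(2*D + 4) = 1/(4 + 2*D))
O(5, 5) + 13*(-14) = 1/(2*(2 + 5)) + 13*(-14) = (1/2)/7 - 182 = (1/2)*(1/7) - 182 = 1/14 - 182 = -2547/14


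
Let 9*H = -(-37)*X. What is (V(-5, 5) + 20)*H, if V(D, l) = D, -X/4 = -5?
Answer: 3700/3 ≈ 1233.3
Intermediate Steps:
X = 20 (X = -4*(-5) = 20)
H = 740/9 (H = (-(-37)*20)/9 = (-1*(-740))/9 = (1/9)*740 = 740/9 ≈ 82.222)
(V(-5, 5) + 20)*H = (-5 + 20)*(740/9) = 15*(740/9) = 3700/3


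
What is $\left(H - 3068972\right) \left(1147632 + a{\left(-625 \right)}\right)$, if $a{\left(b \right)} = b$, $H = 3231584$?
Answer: $186517102284$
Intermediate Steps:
$\left(H - 3068972\right) \left(1147632 + a{\left(-625 \right)}\right) = \left(3231584 - 3068972\right) \left(1147632 - 625\right) = 162612 \cdot 1147007 = 186517102284$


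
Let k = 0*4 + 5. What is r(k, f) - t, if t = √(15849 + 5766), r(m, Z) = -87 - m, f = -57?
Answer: -92 - √21615 ≈ -239.02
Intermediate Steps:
k = 5 (k = 0 + 5 = 5)
t = √21615 ≈ 147.02
r(k, f) - t = (-87 - 1*5) - √21615 = (-87 - 5) - √21615 = -92 - √21615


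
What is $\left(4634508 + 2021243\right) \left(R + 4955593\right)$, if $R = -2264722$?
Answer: $17909767349121$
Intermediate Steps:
$\left(4634508 + 2021243\right) \left(R + 4955593\right) = \left(4634508 + 2021243\right) \left(-2264722 + 4955593\right) = 6655751 \cdot 2690871 = 17909767349121$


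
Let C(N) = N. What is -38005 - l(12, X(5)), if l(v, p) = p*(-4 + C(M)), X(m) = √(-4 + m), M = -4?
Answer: -37997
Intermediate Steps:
l(v, p) = -8*p (l(v, p) = p*(-4 - 4) = p*(-8) = -8*p)
-38005 - l(12, X(5)) = -38005 - (-8)*√(-4 + 5) = -38005 - (-8)*√1 = -38005 - (-8) = -38005 - 1*(-8) = -38005 + 8 = -37997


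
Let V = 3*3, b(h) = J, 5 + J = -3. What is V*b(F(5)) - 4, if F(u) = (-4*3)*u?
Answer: -76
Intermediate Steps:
J = -8 (J = -5 - 3 = -8)
F(u) = -12*u
b(h) = -8
V = 9
V*b(F(5)) - 4 = 9*(-8) - 4 = -72 - 4 = -76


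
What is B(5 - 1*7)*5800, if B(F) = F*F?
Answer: 23200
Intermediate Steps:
B(F) = F²
B(5 - 1*7)*5800 = (5 - 1*7)²*5800 = (5 - 7)²*5800 = (-2)²*5800 = 4*5800 = 23200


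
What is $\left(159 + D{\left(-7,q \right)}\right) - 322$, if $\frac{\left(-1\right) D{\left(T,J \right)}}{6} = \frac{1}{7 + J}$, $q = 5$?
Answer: $- \frac{327}{2} \approx -163.5$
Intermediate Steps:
$D{\left(T,J \right)} = - \frac{6}{7 + J}$
$\left(159 + D{\left(-7,q \right)}\right) - 322 = \left(159 - \frac{6}{7 + 5}\right) - 322 = \left(159 - \frac{6}{12}\right) - 322 = \left(159 - \frac{1}{2}\right) - 322 = \frac{317}{2} - 322 = - \frac{327}{2}$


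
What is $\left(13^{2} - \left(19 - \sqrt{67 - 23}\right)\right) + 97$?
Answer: $247 + 2 \sqrt{11} \approx 253.63$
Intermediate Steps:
$\left(13^{2} - \left(19 - \sqrt{67 - 23}\right)\right) + 97 = \left(169 - \left(19 - \sqrt{44}\right)\right) + 97 = \left(169 - \left(19 - 2 \sqrt{11}\right)\right) + 97 = \left(150 + 2 \sqrt{11}\right) + 97 = 247 + 2 \sqrt{11}$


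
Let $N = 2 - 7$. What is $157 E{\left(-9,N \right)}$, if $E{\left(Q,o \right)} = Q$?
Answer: $-1413$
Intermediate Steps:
$N = -5$ ($N = 2 - 7 = -5$)
$157 E{\left(-9,N \right)} = 157 \left(-9\right) = -1413$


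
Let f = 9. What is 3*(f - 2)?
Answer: 21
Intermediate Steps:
3*(f - 2) = 3*(9 - 2) = 3*7 = 21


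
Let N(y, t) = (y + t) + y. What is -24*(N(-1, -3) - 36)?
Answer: 984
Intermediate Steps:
N(y, t) = t + 2*y (N(y, t) = (t + y) + y = t + 2*y)
-24*(N(-1, -3) - 36) = -24*((-3 + 2*(-1)) - 36) = -24*((-3 - 2) - 36) = -24*(-5 - 36) = -24*(-41) = 984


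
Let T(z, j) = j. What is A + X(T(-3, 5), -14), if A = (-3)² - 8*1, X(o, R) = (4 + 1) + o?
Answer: 11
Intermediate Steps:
X(o, R) = 5 + o
A = 1 (A = 9 - 8 = 1)
A + X(T(-3, 5), -14) = 1 + (5 + 5) = 1 + 10 = 11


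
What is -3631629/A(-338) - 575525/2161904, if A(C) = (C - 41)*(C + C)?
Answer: -1999671267179/138472113104 ≈ -14.441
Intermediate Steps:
A(C) = 2*C*(-41 + C) (A(C) = (-41 + C)*(2*C) = 2*C*(-41 + C))
-3631629/A(-338) - 575525/2161904 = -3631629*(-1/(676*(-41 - 338))) - 575525/2161904 = -3631629/(2*(-338)*(-379)) - 575525*1/2161904 = -3631629/256204 - 575525/2161904 = -1999671267179/138472113104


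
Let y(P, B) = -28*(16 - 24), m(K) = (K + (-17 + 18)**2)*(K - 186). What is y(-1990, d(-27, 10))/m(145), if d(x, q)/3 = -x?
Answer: -112/2993 ≈ -0.037421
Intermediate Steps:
d(x, q) = -3*x (d(x, q) = 3*(-x) = -3*x)
m(K) = (1 + K)*(-186 + K) (m(K) = (K + 1**2)*(-186 + K) = (K + 1)*(-186 + K) = (1 + K)*(-186 + K))
y(P, B) = 224 (y(P, B) = -28*(-8) = 224)
y(-1990, d(-27, 10))/m(145) = 224/(-186 + 145**2 - 185*145) = 224/(-186 + 21025 - 26825) = 224/(-5986) = 224*(-1/5986) = -112/2993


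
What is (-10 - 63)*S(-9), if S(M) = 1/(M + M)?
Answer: 73/18 ≈ 4.0556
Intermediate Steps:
S(M) = 1/(2*M)
(-10 - 63)*S(-9) = (-10 - 63)*((1/2)/(-9)) = -73*(-1)/(2*9) = -73*(-1/18) = 73/18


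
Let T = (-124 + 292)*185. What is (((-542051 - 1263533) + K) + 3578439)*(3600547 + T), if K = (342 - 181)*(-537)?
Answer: 6124368509546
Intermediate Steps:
K = -86457 (K = 161*(-537) = -86457)
T = 31080 (T = 168*185 = 31080)
(((-542051 - 1263533) + K) + 3578439)*(3600547 + T) = (((-542051 - 1263533) - 86457) + 3578439)*(3600547 + 31080) = ((-1805584 - 86457) + 3578439)*3631627 = (-1892041 + 3578439)*3631627 = 1686398*3631627 = 6124368509546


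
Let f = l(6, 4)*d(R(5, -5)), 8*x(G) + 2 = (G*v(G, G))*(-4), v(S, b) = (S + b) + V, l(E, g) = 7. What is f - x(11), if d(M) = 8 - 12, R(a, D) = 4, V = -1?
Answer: 351/4 ≈ 87.750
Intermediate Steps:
v(S, b) = -1 + S + b (v(S, b) = (S + b) - 1 = -1 + S + b)
x(G) = -¼ - G*(-1 + 2*G)/2 (x(G) = -¼ + ((G*(-1 + G + G))*(-4))/8 = -¼ + ((G*(-1 + 2*G))*(-4))/8 = -¼ + (-4*G*(-1 + 2*G))/8 = -¼ - G*(-1 + 2*G)/2)
d(M) = -4
f = -28 (f = 7*(-4) = -28)
f - x(11) = -28 - (-¼ + (½)*11 - 1*11²) = -28 - (-¼ + 11/2 - 1*121) = -28 - (-¼ + 11/2 - 121) = -28 - 1*(-463/4) = -28 + 463/4 = 351/4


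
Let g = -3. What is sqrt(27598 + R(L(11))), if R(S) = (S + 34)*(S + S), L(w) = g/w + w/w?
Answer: sqrt(3345470)/11 ≈ 166.28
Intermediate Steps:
L(w) = 1 - 3/w (L(w) = -3/w + w/w = -3/w + 1 = 1 - 3/w)
R(S) = 2*S*(34 + S) (R(S) = (34 + S)*(2*S) = 2*S*(34 + S))
sqrt(27598 + R(L(11))) = sqrt(27598 + 2*((-3 + 11)/11)*(34 + (-3 + 11)/11)) = sqrt(27598 + 2*((1/11)*8)*(34 + (1/11)*8)) = sqrt(27598 + 2*(8/11)*(34 + 8/11)) = sqrt(27598 + 2*(8/11)*(382/11)) = sqrt(27598 + 6112/121) = sqrt(3345470/121) = sqrt(3345470)/11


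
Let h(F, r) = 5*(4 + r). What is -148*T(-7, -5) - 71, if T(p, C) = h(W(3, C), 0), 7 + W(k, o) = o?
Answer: -3031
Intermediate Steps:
W(k, o) = -7 + o
h(F, r) = 20 + 5*r
T(p, C) = 20 (T(p, C) = 20 + 5*0 = 20 + 0 = 20)
-148*T(-7, -5) - 71 = -148*20 - 71 = -2960 - 71 = -3031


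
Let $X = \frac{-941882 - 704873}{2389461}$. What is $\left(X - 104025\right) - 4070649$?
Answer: $- \frac{9975222357469}{2389461} \approx -4.1747 \cdot 10^{6}$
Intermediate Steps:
$X = - \frac{1646755}{2389461}$ ($X = \left(-941882 - 704873\right) \frac{1}{2389461} = \left(-1646755\right) \frac{1}{2389461} = - \frac{1646755}{2389461} \approx -0.68917$)
$\left(X - 104025\right) - 4070649 = \left(- \frac{1646755}{2389461} - 104025\right) - 4070649 = - \frac{248565327280}{2389461} - 4070649 = - \frac{9975222357469}{2389461}$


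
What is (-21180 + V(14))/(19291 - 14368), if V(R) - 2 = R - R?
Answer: -21178/4923 ≈ -4.3018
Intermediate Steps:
V(R) = 2 (V(R) = 2 + (R - R) = 2 + 0 = 2)
(-21180 + V(14))/(19291 - 14368) = (-21180 + 2)/(19291 - 14368) = -21178/4923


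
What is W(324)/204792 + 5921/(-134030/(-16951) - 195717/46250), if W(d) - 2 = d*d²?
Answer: 524318453263278529/295032430864668 ≈ 1777.2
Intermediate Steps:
W(d) = 2 + d³ (W(d) = 2 + d*d² = 2 + d³)
W(324)/204792 + 5921/(-134030/(-16951) - 195717/46250) = (2 + 324³)/204792 + 5921/(-134030/(-16951) - 195717/46250) = (2 + 34012224)*(1/204792) + 5921/(-134030*(-1/16951) - 195717*1/46250) = 34012226*(1/204792) + 5921/(134030/16951 - 195717/46250) = 17006113/102396 + 5921/(2881288633/783983750) = 17006113/102396 + 5921*(783983750/2881288633) = 17006113/102396 + 4641967783750/2881288633 = 524318453263278529/295032430864668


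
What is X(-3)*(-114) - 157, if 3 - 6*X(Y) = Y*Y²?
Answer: -727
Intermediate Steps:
X(Y) = ½ - Y³/6 (X(Y) = ½ - Y*Y²/6 = ½ - Y³/6)
X(-3)*(-114) - 157 = (½ - ⅙*(-3)³)*(-114) - 157 = (½ - ⅙*(-27))*(-114) - 157 = (½ + 9/2)*(-114) - 157 = 5*(-114) - 157 = -570 - 157 = -727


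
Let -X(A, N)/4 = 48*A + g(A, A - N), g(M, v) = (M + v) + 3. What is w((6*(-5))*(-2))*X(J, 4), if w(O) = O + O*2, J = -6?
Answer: 216720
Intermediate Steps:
g(M, v) = 3 + M + v
X(A, N) = -12 - 200*A + 4*N (X(A, N) = -4*(48*A + (3 + A + (A - N))) = -4*(48*A + (3 - N + 2*A)) = -4*(3 - N + 50*A) = -12 - 200*A + 4*N)
w(O) = 3*O (w(O) = O + 2*O = 3*O)
w((6*(-5))*(-2))*X(J, 4) = (3*((6*(-5))*(-2)))*(-12 - 200*(-6) + 4*4) = (3*(-30*(-2)))*(-12 + 1200 + 16) = (3*60)*1204 = 180*1204 = 216720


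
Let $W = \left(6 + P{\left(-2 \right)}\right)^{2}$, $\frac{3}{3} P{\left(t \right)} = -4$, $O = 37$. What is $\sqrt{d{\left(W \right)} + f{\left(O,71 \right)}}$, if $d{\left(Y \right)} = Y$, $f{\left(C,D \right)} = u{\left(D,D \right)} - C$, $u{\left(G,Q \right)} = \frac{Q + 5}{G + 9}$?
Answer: $\frac{i \sqrt{3205}}{10} \approx 5.6613 i$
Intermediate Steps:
$P{\left(t \right)} = -4$
$u{\left(G,Q \right)} = \frac{5 + Q}{9 + G}$
$f{\left(C,D \right)} = - C + \frac{5 + D}{9 + D}$ ($f{\left(C,D \right)} = \frac{5 + D}{9 + D} - C = - C + \frac{5 + D}{9 + D}$)
$W = 4$ ($W = \left(6 - 4\right)^{2} = 2^{2} = 4$)
$\sqrt{d{\left(W \right)} + f{\left(O,71 \right)}} = \sqrt{4 + \frac{5 + 71 - 37 \left(9 + 71\right)}{9 + 71}} = \sqrt{4 + \frac{5 + 71 - 37 \cdot 80}{80}} = \sqrt{4 + \frac{5 + 71 - 2960}{80}} = \sqrt{4 + \frac{1}{80} \left(-2884\right)} = \sqrt{4 - \frac{721}{20}} = \sqrt{- \frac{641}{20}} = \frac{i \sqrt{3205}}{10}$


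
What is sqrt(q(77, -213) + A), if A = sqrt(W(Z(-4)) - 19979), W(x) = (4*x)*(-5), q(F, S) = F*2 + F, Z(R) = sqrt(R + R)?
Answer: sqrt(231 + sqrt(-19979 - 40*I*sqrt(2))) ≈ 15.846 - 4.4601*I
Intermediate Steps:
Z(R) = sqrt(2)*sqrt(R) (Z(R) = sqrt(2*R) = sqrt(2)*sqrt(R))
q(F, S) = 3*F (q(F, S) = 2*F + F = 3*F)
W(x) = -20*x
A = sqrt(-19979 - 40*I*sqrt(2)) (A = sqrt(-20*sqrt(2)*sqrt(-4) - 19979) = sqrt(-20*sqrt(2)*2*I - 19979) = sqrt(-40*I*sqrt(2) - 19979) = sqrt(-19979 - 40*I*sqrt(2)) ≈ 0.2 - 141.35*I)
sqrt(q(77, -213) + A) = sqrt(3*77 + sqrt(-19979 - 40*I*sqrt(2))) = sqrt(231 + sqrt(-19979 - 40*I*sqrt(2)))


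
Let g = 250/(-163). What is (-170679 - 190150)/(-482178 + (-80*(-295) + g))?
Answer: 8402161/10678352 ≈ 0.78684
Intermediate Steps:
g = -250/163 (g = 250*(-1/163) = -250/163 ≈ -1.5337)
(-170679 - 190150)/(-482178 + (-80*(-295) + g)) = (-170679 - 190150)/(-482178 + (-80*(-295) - 250/163)) = -360829/(-482178 + (23600 - 250/163)) = -360829/(-482178 + 3846550/163) = -360829/(-74748464/163) = -360829*(-163/74748464) = 8402161/10678352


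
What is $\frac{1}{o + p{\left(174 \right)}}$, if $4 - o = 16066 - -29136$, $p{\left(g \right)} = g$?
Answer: $- \frac{1}{45024} \approx -2.221 \cdot 10^{-5}$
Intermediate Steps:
$o = -45198$ ($o = 4 - \left(16066 - -29136\right) = 4 - \left(16066 + 29136\right) = 4 - 45202 = -45198$)
$\frac{1}{o + p{\left(174 \right)}} = \frac{1}{-45198 + 174} = \frac{1}{-45024} = - \frac{1}{45024}$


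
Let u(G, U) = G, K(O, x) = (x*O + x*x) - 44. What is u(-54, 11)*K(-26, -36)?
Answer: -118152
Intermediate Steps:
K(O, x) = -44 + x**2 + O*x (K(O, x) = (O*x + x**2) - 44 = (x**2 + O*x) - 44 = -44 + x**2 + O*x)
u(-54, 11)*K(-26, -36) = -54*(-44 + (-36)**2 - 26*(-36)) = -54*(-44 + 1296 + 936) = -54*2188 = -118152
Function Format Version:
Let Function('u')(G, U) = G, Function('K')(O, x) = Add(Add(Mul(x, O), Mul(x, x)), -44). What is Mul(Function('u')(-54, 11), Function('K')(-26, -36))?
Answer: -118152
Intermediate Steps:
Function('K')(O, x) = Add(-44, Pow(x, 2), Mul(O, x)) (Function('K')(O, x) = Add(Add(Mul(O, x), Pow(x, 2)), -44) = Add(Add(Pow(x, 2), Mul(O, x)), -44) = Add(-44, Pow(x, 2), Mul(O, x)))
Mul(Function('u')(-54, 11), Function('K')(-26, -36)) = Mul(-54, Add(-44, Pow(-36, 2), Mul(-26, -36))) = Mul(-54, Add(-44, 1296, 936)) = Mul(-54, 2188) = -118152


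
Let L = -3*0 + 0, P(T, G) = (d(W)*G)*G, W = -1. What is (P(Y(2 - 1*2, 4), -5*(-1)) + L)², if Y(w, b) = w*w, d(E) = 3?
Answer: 5625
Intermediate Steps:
Y(w, b) = w²
P(T, G) = 3*G² (P(T, G) = (3*G)*G = 3*G²)
L = 0 (L = 0 + 0 = 0)
(P(Y(2 - 1*2, 4), -5*(-1)) + L)² = (3*(-5*(-1))² + 0)² = (3*5² + 0)² = (3*25 + 0)² = (75 + 0)² = 75² = 5625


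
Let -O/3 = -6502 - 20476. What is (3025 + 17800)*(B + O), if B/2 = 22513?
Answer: 2623117000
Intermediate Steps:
B = 45026 (B = 2*22513 = 45026)
O = 80934 (O = -3*(-6502 - 20476) = -3*(-26978) = 80934)
(3025 + 17800)*(B + O) = (3025 + 17800)*(45026 + 80934) = 20825*125960 = 2623117000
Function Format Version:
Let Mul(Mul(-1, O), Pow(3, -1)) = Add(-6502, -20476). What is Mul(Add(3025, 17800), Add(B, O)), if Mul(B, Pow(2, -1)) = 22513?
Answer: 2623117000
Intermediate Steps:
B = 45026 (B = Mul(2, 22513) = 45026)
O = 80934 (O = Mul(-3, Add(-6502, -20476)) = Mul(-3, -26978) = 80934)
Mul(Add(3025, 17800), Add(B, O)) = Mul(Add(3025, 17800), Add(45026, 80934)) = Mul(20825, 125960) = 2623117000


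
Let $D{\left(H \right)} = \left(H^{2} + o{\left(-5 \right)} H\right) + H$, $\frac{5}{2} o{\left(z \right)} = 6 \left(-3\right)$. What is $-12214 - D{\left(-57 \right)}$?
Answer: $- \frac{79082}{5} \approx -15816.0$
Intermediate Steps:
$o{\left(z \right)} = - \frac{36}{5}$ ($o{\left(z \right)} = \frac{2 \cdot 6 \left(-3\right)}{5} = \frac{2}{5} \left(-18\right) = - \frac{36}{5}$)
$D{\left(H \right)} = H^{2} - \frac{31 H}{5}$ ($D{\left(H \right)} = \left(H^{2} - \frac{36 H}{5}\right) + H = H^{2} - \frac{31 H}{5}$)
$-12214 - D{\left(-57 \right)} = -12214 - \frac{1}{5} \left(-57\right) \left(-31 + 5 \left(-57\right)\right) = -12214 - \frac{1}{5} \left(-57\right) \left(-31 - 285\right) = -12214 - \frac{1}{5} \left(-57\right) \left(-316\right) = -12214 - \frac{18012}{5} = - \frac{79082}{5}$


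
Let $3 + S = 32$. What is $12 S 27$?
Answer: $9396$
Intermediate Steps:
$S = 29$ ($S = -3 + 32 = 29$)
$12 S 27 = 12 \cdot 29 \cdot 27 = 348 \cdot 27 = 9396$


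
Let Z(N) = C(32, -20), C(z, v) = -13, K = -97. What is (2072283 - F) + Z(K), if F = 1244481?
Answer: 827789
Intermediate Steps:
Z(N) = -13
(2072283 - F) + Z(K) = (2072283 - 1*1244481) - 13 = (2072283 - 1244481) - 13 = 827802 - 13 = 827789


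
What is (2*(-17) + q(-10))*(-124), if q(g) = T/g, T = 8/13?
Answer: 274536/65 ≈ 4223.6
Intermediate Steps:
T = 8/13 (T = 8*(1/13) = 8/13 ≈ 0.61539)
q(g) = 8/(13*g)
(2*(-17) + q(-10))*(-124) = (2*(-17) + (8/13)/(-10))*(-124) = (-34 + (8/13)*(-⅒))*(-124) = (-34 - 4/65)*(-124) = -2214/65*(-124) = 274536/65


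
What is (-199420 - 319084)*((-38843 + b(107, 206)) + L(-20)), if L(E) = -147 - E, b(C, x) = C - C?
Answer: 20206100880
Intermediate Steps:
b(C, x) = 0
(-199420 - 319084)*((-38843 + b(107, 206)) + L(-20)) = (-199420 - 319084)*((-38843 + 0) + (-147 - 1*(-20))) = -518504*(-38843 + (-147 + 20)) = -518504*(-38843 - 127) = -518504*(-38970) = 20206100880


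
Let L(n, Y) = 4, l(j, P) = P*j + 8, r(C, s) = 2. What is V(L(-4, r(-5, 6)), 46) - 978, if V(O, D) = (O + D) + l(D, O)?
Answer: -736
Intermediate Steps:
l(j, P) = 8 + P*j
V(O, D) = 8 + D + O + D*O (V(O, D) = (O + D) + (8 + O*D) = (D + O) + (8 + D*O) = 8 + D + O + D*O)
V(L(-4, r(-5, 6)), 46) - 978 = (8 + 46 + 4 + 46*4) - 978 = (8 + 46 + 4 + 184) - 978 = 242 - 978 = -736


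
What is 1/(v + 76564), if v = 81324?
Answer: 1/157888 ≈ 6.3336e-6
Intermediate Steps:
1/(v + 76564) = 1/(81324 + 76564) = 1/157888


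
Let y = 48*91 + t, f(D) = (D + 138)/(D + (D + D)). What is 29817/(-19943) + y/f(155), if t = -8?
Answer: 40423701819/5843299 ≈ 6918.0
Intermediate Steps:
f(D) = (138 + D)/(3*D) (f(D) = (138 + D)/(D + 2*D) = (138 + D)/((3*D)) = (138 + D)*(1/(3*D)) = (138 + D)/(3*D))
y = 4360 (y = 48*91 - 8 = 4368 - 8 = 4360)
29817/(-19943) + y/f(155) = 29817/(-19943) + 4360/(((1/3)*(138 + 155)/155)) = 29817*(-1/19943) + 4360/(((1/3)*(1/155)*293)) = -29817/19943 + 4360/(293/465) = -29817/19943 + 4360*(465/293) = -29817/19943 + 2027400/293 = 40423701819/5843299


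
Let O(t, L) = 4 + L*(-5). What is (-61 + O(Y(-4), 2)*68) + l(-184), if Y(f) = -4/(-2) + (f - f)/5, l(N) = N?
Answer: -653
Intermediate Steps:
Y(f) = 2 (Y(f) = -4*(-½) + 0*(⅕) = 2 + 0 = 2)
O(t, L) = 4 - 5*L
(-61 + O(Y(-4), 2)*68) + l(-184) = (-61 + (4 - 5*2)*68) - 184 = (-61 + (4 - 10)*68) - 184 = (-61 - 6*68) - 184 = (-61 - 408) - 184 = -469 - 184 = -653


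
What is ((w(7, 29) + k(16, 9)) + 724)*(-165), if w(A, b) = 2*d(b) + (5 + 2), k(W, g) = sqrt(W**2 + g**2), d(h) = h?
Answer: -130185 - 165*sqrt(337) ≈ -1.3321e+5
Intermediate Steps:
w(A, b) = 7 + 2*b (w(A, b) = 2*b + (5 + 2) = 2*b + 7 = 7 + 2*b)
((w(7, 29) + k(16, 9)) + 724)*(-165) = (((7 + 2*29) + sqrt(16**2 + 9**2)) + 724)*(-165) = (((7 + 58) + sqrt(256 + 81)) + 724)*(-165) = ((65 + sqrt(337)) + 724)*(-165) = (789 + sqrt(337))*(-165) = -130185 - 165*sqrt(337)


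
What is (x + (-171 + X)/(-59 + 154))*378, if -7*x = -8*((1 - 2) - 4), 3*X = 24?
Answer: -266814/95 ≈ -2808.6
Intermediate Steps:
X = 8 (X = (1/3)*24 = 8)
x = -40/7 (x = -(-8)*((1 - 2) - 4)/7 = -(-8)*(-1 - 4)/7 = -(-8)*(-5)/7 = -1/7*40 = -40/7 ≈ -5.7143)
(x + (-171 + X)/(-59 + 154))*378 = (-40/7 + (-171 + 8)/(-59 + 154))*378 = (-40/7 - 163/95)*378 = -4941/665*378 = -266814/95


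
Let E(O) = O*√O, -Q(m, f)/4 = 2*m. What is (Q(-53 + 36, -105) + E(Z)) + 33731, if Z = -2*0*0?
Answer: 33867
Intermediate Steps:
Z = 0 (Z = 0*0 = 0)
Q(m, f) = -8*m
E(O) = O^(3/2)
(Q(-53 + 36, -105) + E(Z)) + 33731 = (-8*(-53 + 36) + 0^(3/2)) + 33731 = (-8*(-17) + 0) + 33731 = (136 + 0) + 33731 = 136 + 33731 = 33867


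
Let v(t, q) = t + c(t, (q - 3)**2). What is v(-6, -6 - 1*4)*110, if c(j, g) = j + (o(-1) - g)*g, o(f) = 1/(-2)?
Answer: -3152325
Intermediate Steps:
o(f) = -1/2
c(j, g) = j + g*(-1/2 - g) (c(j, g) = j + (-1/2 - g)*g = j + g*(-1/2 - g))
v(t, q) = -(-3 + q)**4 + 2*t - (-3 + q)**2/2 (v(t, q) = t + (t - ((q - 3)**2)**2 - (q - 3)**2/2) = t + (t - ((-3 + q)**2)**2 - (-3 + q)**2/2) = t + (t - (-3 + q)**4 - (-3 + q)**2/2) = -(-3 + q)**4 + 2*t - (-3 + q)**2/2)
v(-6, -6 - 1*4)*110 = (-(-3 + (-6 - 1*4))**4 + 2*(-6) - (-3 + (-6 - 1*4))**2/2)*110 = (-(-3 + (-6 - 4))**4 - 12 - (-3 + (-6 - 4))**2/2)*110 = (-(-3 - 10)**4 - 12 - (-3 - 10)**2/2)*110 = (-1*(-13)**4 - 12 - 1/2*(-13)**2)*110 = (-1*28561 - 12 - 1/2*169)*110 = (-28561 - 12 - 169/2)*110 = -57315/2*110 = -3152325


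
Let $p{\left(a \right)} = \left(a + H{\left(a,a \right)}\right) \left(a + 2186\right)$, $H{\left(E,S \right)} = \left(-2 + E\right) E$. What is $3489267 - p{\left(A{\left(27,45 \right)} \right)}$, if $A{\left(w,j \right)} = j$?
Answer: $-928113$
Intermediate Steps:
$H{\left(E,S \right)} = E \left(-2 + E\right)$
$p{\left(a \right)} = \left(2186 + a\right) \left(a + a \left(-2 + a\right)\right)$ ($p{\left(a \right)} = \left(a + a \left(-2 + a\right)\right) \left(a + 2186\right) = \left(a + a \left(-2 + a\right)\right) \left(2186 + a\right) = \left(2186 + a\right) \left(a + a \left(-2 + a\right)\right)$)
$3489267 - p{\left(A{\left(27,45 \right)} \right)} = 3489267 - 45 \left(-2186 + 45^{2} + 2185 \cdot 45\right) = 3489267 - 45 \left(-2186 + 2025 + 98325\right) = 3489267 - 45 \cdot 98164 = 3489267 - 4417380 = -928113$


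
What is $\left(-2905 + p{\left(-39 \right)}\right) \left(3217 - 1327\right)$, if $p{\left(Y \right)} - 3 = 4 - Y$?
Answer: $-5403510$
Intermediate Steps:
$p{\left(Y \right)} = 7 - Y$ ($p{\left(Y \right)} = 3 - \left(-4 + Y\right) = 7 - Y$)
$\left(-2905 + p{\left(-39 \right)}\right) \left(3217 - 1327\right) = \left(-2905 + \left(7 - -39\right)\right) \left(3217 - 1327\right) = \left(-2905 + \left(7 + 39\right)\right) 1890 = \left(-2905 + 46\right) 1890 = \left(-2859\right) 1890 = -5403510$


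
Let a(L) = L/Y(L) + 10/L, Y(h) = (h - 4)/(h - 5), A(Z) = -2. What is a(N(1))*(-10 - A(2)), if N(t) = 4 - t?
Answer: -224/3 ≈ -74.667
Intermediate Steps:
Y(h) = (-4 + h)/(-5 + h)
a(L) = 10/L + L*(-5 + L)/(-4 + L) (a(L) = L/(((-4 + L)/(-5 + L))) + 10/L = L*((-5 + L)/(-4 + L)) + 10/L = L*(-5 + L)/(-4 + L) + 10/L = 10/L + L*(-5 + L)/(-4 + L))
a(N(1))*(-10 - A(2)) = ((-40 + 10*(4 - 1*1) + (4 - 1*1)**2*(-5 + (4 - 1*1)))/((4 - 1*1)*(-4 + (4 - 1*1))))*(-10 - 1*(-2)) = ((-40 + 10*(4 - 1) + (4 - 1)**2*(-5 + (4 - 1)))/((4 - 1)*(-4 + (4 - 1))))*(-10 + 2) = ((-40 + 10*3 + 3**2*(-5 + 3))/(3*(-4 + 3)))*(-8) = ((1/3)*(-40 + 30 + 9*(-2))/(-1))*(-8) = ((1/3)*(-1)*(-40 + 30 - 18))*(-8) = ((1/3)*(-1)*(-28))*(-8) = (28/3)*(-8) = -224/3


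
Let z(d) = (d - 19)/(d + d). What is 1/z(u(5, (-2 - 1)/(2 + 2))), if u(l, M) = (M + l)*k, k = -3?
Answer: 102/127 ≈ 0.80315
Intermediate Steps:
u(l, M) = -3*M - 3*l (u(l, M) = (M + l)*(-3) = -3*M - 3*l)
z(d) = (-19 + d)/(2*d) (z(d) = (-19 + d)/((2*d)) = (-19 + d)*(1/(2*d)) = (-19 + d)/(2*d))
1/z(u(5, (-2 - 1)/(2 + 2))) = 1/((-19 + (-3*(-2 - 1)/(2 + 2) - 3*5))/(2*(-3*(-2 - 1)/(2 + 2) - 3*5))) = 1/((-19 + (-(-9)/4 - 15))/(2*(-(-9)/4 - 15))) = 1/((-19 + (-3*(-¾) - 15))/(2*(-3*(-¾) - 15))) = 1/((-19 + (9/4 - 15))/(2*(9/4 - 15))) = 1/((-19 - 51/4)/(2*(-51/4))) = 1/((½)*(-4/51)*(-127/4)) = 1/(127/102) = 102/127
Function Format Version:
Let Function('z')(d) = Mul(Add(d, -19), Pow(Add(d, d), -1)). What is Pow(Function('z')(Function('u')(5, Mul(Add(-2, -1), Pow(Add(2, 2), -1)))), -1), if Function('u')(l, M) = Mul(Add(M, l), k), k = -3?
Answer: Rational(102, 127) ≈ 0.80315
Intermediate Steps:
Function('u')(l, M) = Add(Mul(-3, M), Mul(-3, l)) (Function('u')(l, M) = Mul(Add(M, l), -3) = Add(Mul(-3, M), Mul(-3, l)))
Function('z')(d) = Mul(Rational(1, 2), Pow(d, -1), Add(-19, d)) (Function('z')(d) = Mul(Add(-19, d), Pow(Mul(2, d), -1)) = Mul(Add(-19, d), Mul(Rational(1, 2), Pow(d, -1))) = Mul(Rational(1, 2), Pow(d, -1), Add(-19, d)))
Pow(Function('z')(Function('u')(5, Mul(Add(-2, -1), Pow(Add(2, 2), -1)))), -1) = Pow(Mul(Rational(1, 2), Pow(Add(Mul(-3, Mul(Add(-2, -1), Pow(Add(2, 2), -1))), Mul(-3, 5)), -1), Add(-19, Add(Mul(-3, Mul(Add(-2, -1), Pow(Add(2, 2), -1))), Mul(-3, 5)))), -1) = Pow(Mul(Rational(1, 2), Pow(Add(Mul(-3, Mul(-3, Pow(4, -1))), -15), -1), Add(-19, Add(Mul(-3, Mul(-3, Pow(4, -1))), -15))), -1) = Pow(Mul(Rational(1, 2), Pow(Add(Mul(-3, Mul(-3, Rational(1, 4))), -15), -1), Add(-19, Add(Mul(-3, Mul(-3, Rational(1, 4))), -15))), -1) = Pow(Mul(Rational(1, 2), Pow(Add(Mul(-3, Rational(-3, 4)), -15), -1), Add(-19, Add(Mul(-3, Rational(-3, 4)), -15))), -1) = Pow(Mul(Rational(1, 2), Pow(Add(Rational(9, 4), -15), -1), Add(-19, Add(Rational(9, 4), -15))), -1) = Pow(Mul(Rational(1, 2), Pow(Rational(-51, 4), -1), Add(-19, Rational(-51, 4))), -1) = Pow(Mul(Rational(1, 2), Rational(-4, 51), Rational(-127, 4)), -1) = Pow(Rational(127, 102), -1) = Rational(102, 127)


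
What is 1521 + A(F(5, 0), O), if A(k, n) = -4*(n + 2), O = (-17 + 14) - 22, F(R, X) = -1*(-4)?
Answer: 1613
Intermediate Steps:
F(R, X) = 4
O = -25 (O = -3 - 22 = -25)
A(k, n) = -8 - 4*n (A(k, n) = -4*(2 + n) = -8 - 4*n)
1521 + A(F(5, 0), O) = 1521 + (-8 - 4*(-25)) = 1521 + (-8 + 100) = 1521 + 92 = 1613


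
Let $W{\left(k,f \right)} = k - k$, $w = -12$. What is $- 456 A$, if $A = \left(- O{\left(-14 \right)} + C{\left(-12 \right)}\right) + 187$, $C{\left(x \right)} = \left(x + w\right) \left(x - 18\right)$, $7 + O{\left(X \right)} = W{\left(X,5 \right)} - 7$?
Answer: $-419976$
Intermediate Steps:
$W{\left(k,f \right)} = 0$
$O{\left(X \right)} = -14$ ($O{\left(X \right)} = -7 + \left(0 - 7\right) = -7 - 7 = -14$)
$C{\left(x \right)} = \left(-18 + x\right) \left(-12 + x\right)$ ($C{\left(x \right)} = \left(x - 12\right) \left(x - 18\right) = \left(-12 + x\right) \left(-18 + x\right) = \left(-18 + x\right) \left(-12 + x\right)$)
$A = 921$ ($A = \left(\left(-1\right) \left(-14\right) + \left(216 + \left(-12\right)^{2} - -360\right)\right) + 187 = \left(14 + \left(216 + 144 + 360\right)\right) + 187 = \left(14 + 720\right) + 187 = 734 + 187 = 921$)
$- 456 A = \left(-456\right) 921 = -419976$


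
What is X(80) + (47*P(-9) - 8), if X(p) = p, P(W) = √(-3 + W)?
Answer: 72 + 94*I*√3 ≈ 72.0 + 162.81*I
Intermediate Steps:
X(80) + (47*P(-9) - 8) = 80 + (47*√(-3 - 9) - 8) = 80 + (47*√(-12) - 8) = 80 + (47*(2*I*√3) - 8) = 80 + (94*I*√3 - 8) = 80 + (-8 + 94*I*√3) = 72 + 94*I*√3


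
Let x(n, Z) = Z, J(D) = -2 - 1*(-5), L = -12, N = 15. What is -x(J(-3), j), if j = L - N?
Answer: 27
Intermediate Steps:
j = -27 (j = -12 - 1*15 = -12 - 15 = -27)
J(D) = 3 (J(D) = -2 + 5 = 3)
-x(J(-3), j) = -1*(-27) = 27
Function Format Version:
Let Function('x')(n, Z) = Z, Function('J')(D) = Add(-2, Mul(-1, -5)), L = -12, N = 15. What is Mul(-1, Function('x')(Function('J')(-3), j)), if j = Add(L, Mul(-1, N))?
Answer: 27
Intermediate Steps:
j = -27 (j = Add(-12, Mul(-1, 15)) = Add(-12, -15) = -27)
Function('J')(D) = 3 (Function('J')(D) = Add(-2, 5) = 3)
Mul(-1, Function('x')(Function('J')(-3), j)) = Mul(-1, -27) = 27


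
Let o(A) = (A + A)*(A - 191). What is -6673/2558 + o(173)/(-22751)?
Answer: -135886199/58197058 ≈ -2.3349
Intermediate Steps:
o(A) = 2*A*(-191 + A) (o(A) = (2*A)*(-191 + A) = 2*A*(-191 + A))
-6673/2558 + o(173)/(-22751) = -6673/2558 + (2*173*(-191 + 173))/(-22751) = -6673*1/2558 + (2*173*(-18))*(-1/22751) = -6673/2558 - 6228*(-1/22751) = -6673/2558 + 6228/22751 = -135886199/58197058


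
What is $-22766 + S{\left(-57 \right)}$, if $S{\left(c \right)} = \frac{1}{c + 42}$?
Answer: $- \frac{341491}{15} \approx -22766.0$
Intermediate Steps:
$S{\left(c \right)} = \frac{1}{42 + c}$
$-22766 + S{\left(-57 \right)} = -22766 + \frac{1}{42 - 57} = -22766 + \frac{1}{-15} = -22766 - \frac{1}{15} = - \frac{341491}{15}$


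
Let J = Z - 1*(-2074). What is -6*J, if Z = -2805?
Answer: 4386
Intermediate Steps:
J = -731 (J = -2805 - 1*(-2074) = -2805 + 2074 = -731)
-6*J = -6*(-731) = 4386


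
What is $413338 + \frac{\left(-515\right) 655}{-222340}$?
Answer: $\frac{18380381649}{44468} \approx 4.1334 \cdot 10^{5}$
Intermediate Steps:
$413338 + \frac{\left(-515\right) 655}{-222340} = 413338 - - \frac{67465}{44468} = 413338 + \frac{67465}{44468} = \frac{18380381649}{44468}$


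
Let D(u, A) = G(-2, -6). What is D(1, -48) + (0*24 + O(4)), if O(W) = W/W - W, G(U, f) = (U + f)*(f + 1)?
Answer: 37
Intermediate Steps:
G(U, f) = (1 + f)*(U + f) (G(U, f) = (U + f)*(1 + f) = (1 + f)*(U + f))
O(W) = 1 - W
D(u, A) = 40 (D(u, A) = -2 - 6 + (-6)² - 2*(-6) = -2 - 6 + 36 + 12 = 40)
D(1, -48) + (0*24 + O(4)) = 40 + (0*24 + (1 - 1*4)) = 40 + (0 + (1 - 4)) = 40 + (0 - 3) = 40 - 3 = 37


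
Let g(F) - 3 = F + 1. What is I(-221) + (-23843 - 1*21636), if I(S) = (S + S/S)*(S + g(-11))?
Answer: 4681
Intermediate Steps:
g(F) = 4 + F (g(F) = 3 + (F + 1) = 3 + (1 + F) = 4 + F)
I(S) = (1 + S)*(-7 + S) (I(S) = (S + S/S)*(S + (4 - 11)) = (S + 1)*(S - 7) = (1 + S)*(-7 + S))
I(-221) + (-23843 - 1*21636) = (-7 + (-221)**2 - 6*(-221)) + (-23843 - 1*21636) = (-7 + 48841 + 1326) + (-23843 - 21636) = 50160 - 45479 = 4681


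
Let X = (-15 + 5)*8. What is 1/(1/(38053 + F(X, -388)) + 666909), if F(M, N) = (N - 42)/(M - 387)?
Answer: 17771181/11851760549996 ≈ 1.4995e-6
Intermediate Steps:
X = -80 (X = -10*8 = -80)
F(M, N) = (-42 + N)/(-387 + M)
1/(1/(38053 + F(X, -388)) + 666909) = 1/(1/(38053 + (-42 - 388)/(-387 - 80)) + 666909) = 1/(1/(38053 - 430/(-467)) + 666909) = 1/(1/(38053 - 1/467*(-430)) + 666909) = 1/(1/(38053 + 430/467) + 666909) = 1/(1/(17771181/467) + 666909) = 1/(467/17771181 + 666909) = 1/(11851760549996/17771181) = 17771181/11851760549996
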